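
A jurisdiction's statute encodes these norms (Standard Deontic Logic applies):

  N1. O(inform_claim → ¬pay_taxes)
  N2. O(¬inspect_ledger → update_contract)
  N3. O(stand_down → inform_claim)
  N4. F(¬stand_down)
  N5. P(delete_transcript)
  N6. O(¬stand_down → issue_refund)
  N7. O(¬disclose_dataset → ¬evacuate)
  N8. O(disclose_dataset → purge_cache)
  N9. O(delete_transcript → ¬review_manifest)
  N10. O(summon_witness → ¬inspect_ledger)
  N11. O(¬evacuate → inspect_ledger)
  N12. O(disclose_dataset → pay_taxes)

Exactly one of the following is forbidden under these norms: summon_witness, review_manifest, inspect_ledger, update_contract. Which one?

summon_witness

F(¬stand_down) at premise 4 means O(stand_down).
Applying K to premise 3 (O(stand_down → inform_claim)) and O(stand_down) yields O(inform_claim).
Applying K to premise 1 (O(inform_claim → ¬pay_taxes)) and O(inform_claim) yields O(¬pay_taxes).
Premise 12, O(disclose_dataset → pay_taxes), contraposes to O(¬pay_taxes → ¬disclose_dataset); with O(¬pay_taxes) we get O(¬disclose_dataset).
Premise 7 is O(¬disclose_dataset → ¬evacuate); since O(¬disclose_dataset), deontic closure gives O(¬evacuate).
Applying K to premise 11 (O(¬evacuate → inspect_ledger)) and O(¬evacuate) yields O(inspect_ledger).
The contrapositive of premise 10 (O(summon_witness → ¬inspect_ledger)) is O(inspect_ledger → ¬summon_witness), and O(inspect_ledger) is already established, so O(¬summon_witness).
So O(¬summon_witness) holds, i.e. summon_witness is forbidden. None of the other listed options is forbidden under the premises.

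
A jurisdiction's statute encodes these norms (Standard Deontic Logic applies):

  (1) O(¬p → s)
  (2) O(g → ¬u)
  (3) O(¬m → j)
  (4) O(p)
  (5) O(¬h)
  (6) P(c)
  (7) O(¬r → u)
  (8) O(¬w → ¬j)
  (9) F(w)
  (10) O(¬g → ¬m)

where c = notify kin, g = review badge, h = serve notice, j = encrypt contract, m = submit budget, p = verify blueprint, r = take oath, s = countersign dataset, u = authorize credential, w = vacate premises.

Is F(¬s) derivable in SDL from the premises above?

Premise 1 is O(¬p → s), but O(¬p) is not derivable from the premises, so it does not yield O(s).
No other premise forces O(s). An ideal world satisfying every premise can still have ¬s true, so F(¬s) is not derivable.

No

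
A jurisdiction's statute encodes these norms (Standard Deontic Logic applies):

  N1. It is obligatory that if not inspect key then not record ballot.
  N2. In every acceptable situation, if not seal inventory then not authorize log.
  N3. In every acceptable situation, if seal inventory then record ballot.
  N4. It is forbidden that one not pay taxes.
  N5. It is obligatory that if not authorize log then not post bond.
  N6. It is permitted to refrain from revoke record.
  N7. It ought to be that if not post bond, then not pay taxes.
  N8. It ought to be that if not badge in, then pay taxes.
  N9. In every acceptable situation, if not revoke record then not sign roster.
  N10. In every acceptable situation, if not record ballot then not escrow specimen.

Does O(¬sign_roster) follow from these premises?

No

Premise 9 is O(¬revoke_record → ¬sign_roster), but O(¬revoke_record) is not derivable from the premises (the permission P(¬revoke_record) asserts only ¬O(revoke_record), not O(¬revoke_record)), so it does not yield O(¬sign_roster).
No other premise forces O(¬sign_roster). An ideal world satisfying every premise can still have ¬sign_roster false, so O(¬sign_roster) is not derivable.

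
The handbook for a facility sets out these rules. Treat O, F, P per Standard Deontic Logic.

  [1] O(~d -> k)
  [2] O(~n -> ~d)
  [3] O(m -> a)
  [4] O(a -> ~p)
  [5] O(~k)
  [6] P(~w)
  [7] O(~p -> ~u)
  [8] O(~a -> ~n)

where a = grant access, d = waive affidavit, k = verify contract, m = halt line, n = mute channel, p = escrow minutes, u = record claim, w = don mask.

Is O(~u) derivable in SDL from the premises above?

Yes

Premise 5 states O(~k) outright.
The contrapositive of premise 1 (O(~d -> k)) is O(~k -> d), and O(~k) is already established, so O(d).
Premise 2 is O(~n -> ~d); contrapositively O(d -> n). Since O(d) holds, K gives O(n).
Premise 8 is O(~a -> ~n); contrapositively O(n -> a). Since O(n) holds, K gives O(a).
Premise 4 is O(a -> ~p); since O(a), deontic closure gives O(~p).
Premise 7 is O(~p -> ~u); since O(~p), deontic closure gives O(~u).
Premises 3, 6 do not contribute to this derivation.
So O(~u) follows.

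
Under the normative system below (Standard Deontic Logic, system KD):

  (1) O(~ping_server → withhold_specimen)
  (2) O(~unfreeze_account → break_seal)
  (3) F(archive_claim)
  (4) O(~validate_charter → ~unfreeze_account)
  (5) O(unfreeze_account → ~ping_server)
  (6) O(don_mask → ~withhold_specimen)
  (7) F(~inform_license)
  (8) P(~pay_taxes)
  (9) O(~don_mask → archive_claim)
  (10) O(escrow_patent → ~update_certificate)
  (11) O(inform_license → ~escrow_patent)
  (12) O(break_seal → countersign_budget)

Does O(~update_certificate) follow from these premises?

Premise 10 is O(escrow_patent → ~update_certificate), but O(escrow_patent) is not derivable from the premises, so it does not yield O(~update_certificate).
No other premise forces O(~update_certificate). An ideal world satisfying every premise can still have ~update_certificate false, so O(~update_certificate) is not derivable.

No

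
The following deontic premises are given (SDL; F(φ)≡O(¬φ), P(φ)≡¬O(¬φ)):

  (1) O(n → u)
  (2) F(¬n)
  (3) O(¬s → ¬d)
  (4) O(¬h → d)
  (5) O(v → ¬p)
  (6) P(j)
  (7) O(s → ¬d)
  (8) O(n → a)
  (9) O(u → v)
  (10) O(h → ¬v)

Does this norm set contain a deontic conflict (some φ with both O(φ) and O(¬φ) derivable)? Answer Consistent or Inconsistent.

Premises 3 and 7 are O(¬s → ¬d) and O(s → ¬d); every ideal world satisfies ¬s or s, so in either case ¬d holds — hence O(¬d).
The contrapositive of premise 4 (O(¬h → d)) is O(¬d → h), and O(¬d) is already established, so O(h).
Applying K to premise 10 (O(h → ¬v)) and O(h) yields O(¬v).
Premise 9, O(u → v), contraposes to O(¬v → ¬u); with O(¬v) we get O(¬u).
Premise 1, O(n → u), contraposes to O(¬u → ¬n); with O(¬u) we get O(¬n).
Yet premise 2 is F(¬n), i.e. O(n).
We now have both O(¬n) and O(n) — n is simultaneously obligatory and forbidden, violating the D-axiom.

Inconsistent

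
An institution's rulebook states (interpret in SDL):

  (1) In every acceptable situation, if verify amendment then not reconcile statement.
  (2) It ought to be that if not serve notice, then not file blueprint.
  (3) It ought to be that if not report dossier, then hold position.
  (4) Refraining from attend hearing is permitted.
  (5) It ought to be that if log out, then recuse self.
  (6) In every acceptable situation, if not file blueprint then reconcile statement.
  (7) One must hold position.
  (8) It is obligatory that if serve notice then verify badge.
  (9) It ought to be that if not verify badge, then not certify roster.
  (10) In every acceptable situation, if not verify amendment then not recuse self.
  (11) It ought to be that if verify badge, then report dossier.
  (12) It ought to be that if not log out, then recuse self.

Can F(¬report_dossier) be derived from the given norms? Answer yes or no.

Yes

Premises 12 and 5 are O(¬log_out → recuse_self) and O(log_out → recuse_self); every ideal world satisfies ¬log_out or log_out, so in either case recuse_self holds — hence O(recuse_self).
The contrapositive of premise 10 (O(¬verify_amendment → ¬recuse_self)) is O(recuse_self → verify_amendment), and O(recuse_self) is already established, so O(verify_amendment).
Premise 1 is O(verify_amendment → ¬reconcile_statement); since O(verify_amendment), deontic closure gives O(¬reconcile_statement).
Premise 6, O(¬file_blueprint → reconcile_statement), contraposes to O(¬reconcile_statement → file_blueprint); with O(¬reconcile_statement) we get O(file_blueprint).
Premise 2, O(¬serve_notice → ¬file_blueprint), contraposes to O(file_blueprint → serve_notice); with O(file_blueprint) we get O(serve_notice).
With premise 8, O(serve_notice → verify_badge), the K-axiom yields O(verify_badge).
With premise 11, O(verify_badge → report_dossier), the K-axiom yields O(report_dossier).
Premises 3, 4, 7, 9 do not contribute to this derivation.
So O(report_dossier) holds, i.e. F(¬report_dossier). The claim follows.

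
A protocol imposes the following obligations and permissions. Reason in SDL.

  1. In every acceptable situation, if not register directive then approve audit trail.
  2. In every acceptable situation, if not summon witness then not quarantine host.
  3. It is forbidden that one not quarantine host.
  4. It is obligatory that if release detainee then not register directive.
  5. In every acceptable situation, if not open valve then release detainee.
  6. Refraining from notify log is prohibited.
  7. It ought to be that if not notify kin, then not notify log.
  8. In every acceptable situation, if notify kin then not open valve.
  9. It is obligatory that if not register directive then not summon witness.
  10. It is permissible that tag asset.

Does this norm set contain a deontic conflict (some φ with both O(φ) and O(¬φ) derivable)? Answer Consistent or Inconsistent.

Premise 3 is F(¬quarantine_host), i.e. O(quarantine_host).
The contrapositive of premise 2 (O(¬summon_witness → ¬quarantine_host)) is O(quarantine_host → summon_witness), and O(quarantine_host) is already established, so O(summon_witness).
Premise 9 is O(¬register_directive → ¬summon_witness); contrapositively O(summon_witness → register_directive). Since O(summon_witness) holds, K gives O(register_directive).
The contrapositive of premise 4 (O(release_detainee → ¬register_directive)) is O(register_directive → ¬release_detainee), and O(register_directive) is already established, so O(¬release_detainee).
The contrapositive of premise 5 (O(¬open_valve → release_detainee)) is O(¬release_detainee → open_valve), and O(¬release_detainee) is already established, so O(open_valve).
The contrapositive of premise 8 (O(notify_kin → ¬open_valve)) is O(open_valve → ¬notify_kin), and O(open_valve) is already established, so O(¬notify_kin).
Applying K to premise 7 (O(¬notify_kin → ¬notify_log)) and O(¬notify_kin) yields O(¬notify_log).
Yet premise 6 is F(¬notify_log), i.e. O(notify_log).
We now have both O(¬notify_log) and O(notify_log) — notify_log is simultaneously obligatory and forbidden, violating the D-axiom.

Inconsistent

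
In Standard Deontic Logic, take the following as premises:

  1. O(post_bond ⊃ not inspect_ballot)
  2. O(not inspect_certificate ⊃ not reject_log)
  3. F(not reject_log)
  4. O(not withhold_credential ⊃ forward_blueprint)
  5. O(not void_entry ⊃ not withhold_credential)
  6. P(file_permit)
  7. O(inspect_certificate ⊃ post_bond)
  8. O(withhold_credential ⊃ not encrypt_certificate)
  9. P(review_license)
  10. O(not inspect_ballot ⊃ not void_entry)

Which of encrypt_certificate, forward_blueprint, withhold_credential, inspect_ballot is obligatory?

forward_blueprint

Premise 3, F(not reject_log), is equivalent to O(reject_log).
The contrapositive of premise 2 (O(not inspect_certificate ⊃ not reject_log)) is O(reject_log ⊃ inspect_certificate), and O(reject_log) is already established, so O(inspect_certificate).
Applying K to premise 7 (O(inspect_certificate ⊃ post_bond)) and O(inspect_certificate) yields O(post_bond).
Applying K to premise 1 (O(post_bond ⊃ not inspect_ballot)) and O(post_bond) yields O(not inspect_ballot).
From O(not inspect_ballot) and premise 10, O(not inspect_ballot ⊃ not void_entry), we obtain O(not void_entry).
From O(not void_entry) and premise 5, O(not void_entry ⊃ not withhold_credential), we obtain O(not withhold_credential).
Premise 4 is O(not withhold_credential ⊃ forward_blueprint); since O(not withhold_credential), deontic closure gives O(forward_blueprint).
So O(forward_blueprint) holds — forward_blueprint is obligatory. None of the other listed options is made obligatory by any chain of premises.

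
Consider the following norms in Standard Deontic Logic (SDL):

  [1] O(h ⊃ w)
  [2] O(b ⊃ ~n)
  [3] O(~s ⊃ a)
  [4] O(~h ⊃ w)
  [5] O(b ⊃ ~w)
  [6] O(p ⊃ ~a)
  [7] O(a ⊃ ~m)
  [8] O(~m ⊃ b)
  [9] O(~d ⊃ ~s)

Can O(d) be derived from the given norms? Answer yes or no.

Yes

Premises 1 and 4 cover both cases: O(h ⊃ w) and O(~h ⊃ w). Since h ∨ ~h is a tautology, O(w) follows.
The contrapositive of premise 5 (O(b ⊃ ~w)) is O(w ⊃ ~b), and O(w) is already established, so O(~b).
The contrapositive of premise 8 (O(~m ⊃ b)) is O(~b ⊃ m), and O(~b) is already established, so O(m).
The contrapositive of premise 7 (O(a ⊃ ~m)) is O(m ⊃ ~a), and O(m) is already established, so O(~a).
Premise 3 is O(~s ⊃ a); contrapositively O(~a ⊃ s). Since O(~a) holds, K gives O(s).
Premise 9 is O(~d ⊃ ~s); contrapositively O(s ⊃ d). Since O(s) holds, K gives O(d).
Premises 2, 6 do not contribute to this derivation.
So O(d) follows.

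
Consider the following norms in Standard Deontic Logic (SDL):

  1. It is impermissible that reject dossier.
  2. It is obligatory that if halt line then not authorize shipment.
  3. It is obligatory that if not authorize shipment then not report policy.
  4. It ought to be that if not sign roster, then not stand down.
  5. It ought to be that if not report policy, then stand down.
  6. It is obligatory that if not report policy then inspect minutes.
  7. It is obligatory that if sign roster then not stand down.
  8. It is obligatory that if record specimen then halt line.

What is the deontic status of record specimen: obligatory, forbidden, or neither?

Forbidden

Premises 7 and 4 are O(sign_roster → ¬stand_down) and O(¬sign_roster → ¬stand_down); every ideal world satisfies sign_roster or ¬sign_roster, so in either case ¬stand_down holds — hence O(¬stand_down).
The contrapositive of premise 5 (O(¬report_policy → stand_down)) is O(¬stand_down → report_policy), and O(¬stand_down) is already established, so O(report_policy).
Premise 3 is O(¬authorize_shipment → ¬report_policy); contrapositively O(report_policy → authorize_shipment). Since O(report_policy) holds, K gives O(authorize_shipment).
The contrapositive of premise 2 (O(halt_line → ¬authorize_shipment)) is O(authorize_shipment → ¬halt_line), and O(authorize_shipment) is already established, so O(¬halt_line).
The contrapositive of premise 8 (O(record_specimen → halt_line)) is O(¬halt_line → ¬record_specimen), and O(¬halt_line) is already established, so O(¬record_specimen).
Premises 1, 6 do not contribute to this derivation.
Thus O(¬record_specimen), which is F(record_specimen): record_specimen is forbidden.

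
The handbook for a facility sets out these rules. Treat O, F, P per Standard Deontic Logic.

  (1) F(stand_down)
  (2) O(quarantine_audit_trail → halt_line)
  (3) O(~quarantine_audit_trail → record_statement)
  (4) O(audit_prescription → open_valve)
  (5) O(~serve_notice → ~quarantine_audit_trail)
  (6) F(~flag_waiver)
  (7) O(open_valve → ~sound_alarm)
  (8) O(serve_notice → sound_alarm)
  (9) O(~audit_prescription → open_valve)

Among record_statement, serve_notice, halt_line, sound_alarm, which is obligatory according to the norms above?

Premises 4 and 9 are O(audit_prescription → open_valve) and O(~audit_prescription → open_valve); every ideal world satisfies audit_prescription or ~audit_prescription, so in either case open_valve holds — hence O(open_valve).
With premise 7, O(open_valve → ~sound_alarm), the K-axiom yields O(~sound_alarm).
The contrapositive of premise 8 (O(serve_notice → sound_alarm)) is O(~sound_alarm → ~serve_notice), and O(~sound_alarm) is already established, so O(~serve_notice).
From O(~serve_notice) and premise 5, O(~serve_notice → ~quarantine_audit_trail), we obtain O(~quarantine_audit_trail).
With premise 3, O(~quarantine_audit_trail → record_statement), the K-axiom yields O(record_statement).
So O(record_statement) holds — record_statement is obligatory. None of the other listed options is made obligatory by any chain of premises.

record_statement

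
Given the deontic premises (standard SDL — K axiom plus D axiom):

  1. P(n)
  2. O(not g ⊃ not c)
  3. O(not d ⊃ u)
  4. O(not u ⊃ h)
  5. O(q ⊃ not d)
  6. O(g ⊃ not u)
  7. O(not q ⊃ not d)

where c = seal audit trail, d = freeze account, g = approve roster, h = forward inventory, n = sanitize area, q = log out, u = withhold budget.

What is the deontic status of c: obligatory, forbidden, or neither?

Forbidden

Premises 5 and 7 are O(q ⊃ not d) and O(not q ⊃ not d); every ideal world satisfies q or not q, so in either case not d holds — hence O(not d).
From O(not d) and premise 3, O(not d ⊃ u), we obtain O(u).
The contrapositive of premise 6 (O(g ⊃ not u)) is O(u ⊃ not g), and O(u) is already established, so O(not g).
With premise 2, O(not g ⊃ not c), the K-axiom yields O(not c).
Premises 1, 4 do not contribute to this derivation.
Thus O(not c), which is F(c): c is forbidden.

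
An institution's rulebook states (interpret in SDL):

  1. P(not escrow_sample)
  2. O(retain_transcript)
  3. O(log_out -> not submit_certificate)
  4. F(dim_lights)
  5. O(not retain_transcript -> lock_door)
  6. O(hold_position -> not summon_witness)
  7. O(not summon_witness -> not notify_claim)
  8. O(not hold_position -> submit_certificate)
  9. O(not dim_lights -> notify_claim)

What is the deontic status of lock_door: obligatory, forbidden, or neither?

Neither

Premise 5 is O(not retain_transcript -> lock_door), but O(not retain_transcript) is not derivable from the premises, so it does not yield O(lock_door).
No premise or chain of K-axiom applications forces O(lock_door), and none forces O(not lock_door). So lock_door is neither obligatory nor forbidden under these norms.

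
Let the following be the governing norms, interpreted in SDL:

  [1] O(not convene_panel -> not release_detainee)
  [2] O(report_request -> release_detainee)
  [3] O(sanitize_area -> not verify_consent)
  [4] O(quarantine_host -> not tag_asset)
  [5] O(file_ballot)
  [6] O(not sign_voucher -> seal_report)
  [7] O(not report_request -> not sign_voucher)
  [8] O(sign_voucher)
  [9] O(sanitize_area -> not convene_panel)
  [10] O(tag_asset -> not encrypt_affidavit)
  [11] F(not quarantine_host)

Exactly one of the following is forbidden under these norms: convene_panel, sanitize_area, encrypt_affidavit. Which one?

From premise 8 we have O(sign_voucher).
The contrapositive of premise 7 (O(not report_request -> not sign_voucher)) is O(sign_voucher -> report_request), and O(sign_voucher) is already established, so O(report_request).
With premise 2, O(report_request -> release_detainee), the K-axiom yields O(release_detainee).
The contrapositive of premise 1 (O(not convene_panel -> not release_detainee)) is O(release_detainee -> convene_panel), and O(release_detainee) is already established, so O(convene_panel).
The contrapositive of premise 9 (O(sanitize_area -> not convene_panel)) is O(convene_panel -> not sanitize_area), and O(convene_panel) is already established, so O(not sanitize_area).
So O(not sanitize_area) holds, i.e. sanitize_area is forbidden. None of the other listed options is forbidden under the premises.

sanitize_area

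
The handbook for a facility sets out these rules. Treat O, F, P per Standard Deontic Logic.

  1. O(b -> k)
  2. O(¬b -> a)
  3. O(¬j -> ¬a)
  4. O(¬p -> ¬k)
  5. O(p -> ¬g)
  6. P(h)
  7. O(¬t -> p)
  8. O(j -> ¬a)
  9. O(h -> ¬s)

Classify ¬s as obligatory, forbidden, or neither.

Premise 9 is O(h -> ¬s), but O(h) is not derivable from the premises (the permission P(h) asserts only ¬O(¬h), not O(h)), so it does not yield O(¬s).
No premise or chain of K-axiom applications forces O(¬s), and none forces O(s). So ¬s is neither obligatory nor forbidden under these norms.

Neither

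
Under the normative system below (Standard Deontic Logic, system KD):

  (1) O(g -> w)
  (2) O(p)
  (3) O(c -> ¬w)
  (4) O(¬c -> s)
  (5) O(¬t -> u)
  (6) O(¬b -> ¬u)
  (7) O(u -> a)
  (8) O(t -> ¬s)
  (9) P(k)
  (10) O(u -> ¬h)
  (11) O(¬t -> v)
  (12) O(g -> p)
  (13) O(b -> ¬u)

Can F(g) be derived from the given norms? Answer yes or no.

Yes

Premises 6 and 13 cover both cases: O(¬b -> ¬u) and O(b -> ¬u). Since ¬b ∨ b is a tautology, O(¬u) follows.
Premise 5, O(¬t -> u), contraposes to O(¬u -> t); with O(¬u) we get O(t).
Applying K to premise 8 (O(t -> ¬s)) and O(t) yields O(¬s).
Premise 4 is O(¬c -> s); contrapositively O(¬s -> c). Since O(¬s) holds, K gives O(c).
Applying K to premise 3 (O(c -> ¬w)) and O(c) yields O(¬w).
The contrapositive of premise 1 (O(g -> w)) is O(¬w -> ¬g), and O(¬w) is already established, so O(¬g).
Premises 2, 7, 9, 10, 11, 12 do not contribute to this derivation.
So O(¬g) holds, i.e. F(g). The claim follows.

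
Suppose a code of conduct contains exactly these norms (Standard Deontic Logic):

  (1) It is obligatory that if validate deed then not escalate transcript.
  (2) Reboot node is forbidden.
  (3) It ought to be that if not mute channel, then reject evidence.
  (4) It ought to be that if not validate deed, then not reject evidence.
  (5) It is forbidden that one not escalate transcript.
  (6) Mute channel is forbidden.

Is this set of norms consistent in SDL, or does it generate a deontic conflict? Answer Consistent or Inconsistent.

F(mute_channel) at premise 6 means O(¬mute_channel).
Premise 3 is O(¬mute_channel → reject_evidence); since O(¬mute_channel), deontic closure gives O(reject_evidence).
Premise 4 is O(¬validate_deed → ¬reject_evidence); contrapositively O(reject_evidence → validate_deed). Since O(reject_evidence) holds, K gives O(validate_deed).
Applying K to premise 1 (O(validate_deed → ¬escalate_transcript)) and O(validate_deed) yields O(¬escalate_transcript).
However, F(¬escalate_transcript) at premise 5 amounts to O(escalate_transcript).
We now have both O(¬escalate_transcript) and O(escalate_transcript) — escalate_transcript is simultaneously obligatory and forbidden, violating the D-axiom.

Inconsistent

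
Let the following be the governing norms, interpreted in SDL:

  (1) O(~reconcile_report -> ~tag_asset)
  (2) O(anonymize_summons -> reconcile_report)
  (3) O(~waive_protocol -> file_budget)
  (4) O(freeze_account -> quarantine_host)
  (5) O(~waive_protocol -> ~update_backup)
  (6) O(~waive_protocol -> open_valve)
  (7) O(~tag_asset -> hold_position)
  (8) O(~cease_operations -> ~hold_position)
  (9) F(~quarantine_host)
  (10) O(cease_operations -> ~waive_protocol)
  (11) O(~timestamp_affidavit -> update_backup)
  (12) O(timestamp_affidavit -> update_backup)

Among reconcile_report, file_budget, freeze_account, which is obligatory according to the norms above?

reconcile_report

Premises 12 and 11 are O(timestamp_affidavit -> update_backup) and O(~timestamp_affidavit -> update_backup); every ideal world satisfies timestamp_affidavit or ~timestamp_affidavit, so in either case update_backup holds — hence O(update_backup).
Premise 5, O(~waive_protocol -> ~update_backup), contraposes to O(update_backup -> waive_protocol); with O(update_backup) we get O(waive_protocol).
Premise 10, O(cease_operations -> ~waive_protocol), contraposes to O(waive_protocol -> ~cease_operations); with O(waive_protocol) we get O(~cease_operations).
With premise 8, O(~cease_operations -> ~hold_position), the K-axiom yields O(~hold_position).
Premise 7, O(~tag_asset -> hold_position), contraposes to O(~hold_position -> tag_asset); with O(~hold_position) we get O(tag_asset).
Premise 1, O(~reconcile_report -> ~tag_asset), contraposes to O(tag_asset -> reconcile_report); with O(tag_asset) we get O(reconcile_report).
So O(reconcile_report) holds — reconcile_report is obligatory. None of the other listed options is made obligatory by any chain of premises.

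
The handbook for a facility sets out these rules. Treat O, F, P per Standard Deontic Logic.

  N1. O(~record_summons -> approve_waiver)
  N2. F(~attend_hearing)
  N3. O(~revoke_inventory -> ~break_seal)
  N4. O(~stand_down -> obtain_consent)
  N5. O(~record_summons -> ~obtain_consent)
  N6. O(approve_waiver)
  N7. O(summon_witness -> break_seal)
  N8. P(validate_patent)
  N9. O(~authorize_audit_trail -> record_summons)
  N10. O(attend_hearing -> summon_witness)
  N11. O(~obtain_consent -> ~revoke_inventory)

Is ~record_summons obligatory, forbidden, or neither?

F(~attend_hearing) at premise 2 means O(attend_hearing).
With premise 10, O(attend_hearing -> summon_witness), the K-axiom yields O(summon_witness).
Premise 7 is O(summon_witness -> break_seal); since O(summon_witness), deontic closure gives O(break_seal).
Premise 3 is O(~revoke_inventory -> ~break_seal); contrapositively O(break_seal -> revoke_inventory). Since O(break_seal) holds, K gives O(revoke_inventory).
Premise 11, O(~obtain_consent -> ~revoke_inventory), contraposes to O(revoke_inventory -> obtain_consent); with O(revoke_inventory) we get O(obtain_consent).
The contrapositive of premise 5 (O(~record_summons -> ~obtain_consent)) is O(obtain_consent -> record_summons), and O(obtain_consent) is already established, so O(record_summons).
Premises 1, 4, 6, 8, 9 do not contribute to this derivation.
Thus O(record_summons), which is F(~record_summons): ~record_summons is forbidden.

Forbidden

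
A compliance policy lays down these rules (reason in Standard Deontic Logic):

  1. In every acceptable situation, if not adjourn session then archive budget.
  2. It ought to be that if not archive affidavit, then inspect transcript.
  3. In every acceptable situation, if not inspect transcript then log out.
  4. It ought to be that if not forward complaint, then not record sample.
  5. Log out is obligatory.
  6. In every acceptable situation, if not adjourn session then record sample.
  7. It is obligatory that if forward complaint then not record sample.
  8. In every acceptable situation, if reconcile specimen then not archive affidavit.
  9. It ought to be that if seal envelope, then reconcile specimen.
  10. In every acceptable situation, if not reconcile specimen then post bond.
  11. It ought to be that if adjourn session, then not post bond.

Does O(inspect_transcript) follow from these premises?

Yes

Premises 7 and 4 cover both cases: O(forward_complaint → ¬record_sample) and O(¬forward_complaint → ¬record_sample). Since forward_complaint ∨ ¬forward_complaint is a tautology, O(¬record_sample) follows.
Premise 6 is O(¬adjourn_session → record_sample); contrapositively O(¬record_sample → adjourn_session). Since O(¬record_sample) holds, K gives O(adjourn_session).
Premise 11 is O(adjourn_session → ¬post_bond); since O(adjourn_session), deontic closure gives O(¬post_bond).
Premise 10 is O(¬reconcile_specimen → post_bond); contrapositively O(¬post_bond → reconcile_specimen). Since O(¬post_bond) holds, K gives O(reconcile_specimen).
With premise 8, O(reconcile_specimen → ¬archive_affidavit), the K-axiom yields O(¬archive_affidavit).
With premise 2, O(¬archive_affidavit → inspect_transcript), the K-axiom yields O(inspect_transcript).
Premises 1, 3, 5, 9 do not contribute to this derivation.
So O(inspect_transcript) follows.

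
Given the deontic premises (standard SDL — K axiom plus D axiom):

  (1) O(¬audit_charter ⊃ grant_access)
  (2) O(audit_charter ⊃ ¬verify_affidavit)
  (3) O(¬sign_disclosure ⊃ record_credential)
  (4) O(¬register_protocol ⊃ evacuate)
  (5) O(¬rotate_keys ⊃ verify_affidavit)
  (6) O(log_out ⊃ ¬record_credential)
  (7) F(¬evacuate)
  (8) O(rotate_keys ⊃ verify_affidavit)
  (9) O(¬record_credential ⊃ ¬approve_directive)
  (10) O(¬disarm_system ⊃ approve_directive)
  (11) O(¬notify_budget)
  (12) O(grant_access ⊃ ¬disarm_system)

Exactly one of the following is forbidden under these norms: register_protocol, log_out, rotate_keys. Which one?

log_out

By case analysis on rotate_keys: premise 8 gives O(rotate_keys ⊃ verify_affidavit) and premise 5 gives O(¬rotate_keys ⊃ verify_affidavit), so O(verify_affidavit) either way.
The contrapositive of premise 2 (O(audit_charter ⊃ ¬verify_affidavit)) is O(verify_affidavit ⊃ ¬audit_charter), and O(verify_affidavit) is already established, so O(¬audit_charter).
Applying K to premise 1 (O(¬audit_charter ⊃ grant_access)) and O(¬audit_charter) yields O(grant_access).
Applying K to premise 12 (O(grant_access ⊃ ¬disarm_system)) and O(grant_access) yields O(¬disarm_system).
Applying K to premise 10 (O(¬disarm_system ⊃ approve_directive)) and O(¬disarm_system) yields O(approve_directive).
Premise 9 is O(¬record_credential ⊃ ¬approve_directive); contrapositively O(approve_directive ⊃ record_credential). Since O(approve_directive) holds, K gives O(record_credential).
Premise 6 is O(log_out ⊃ ¬record_credential); contrapositively O(record_credential ⊃ ¬log_out). Since O(record_credential) holds, K gives O(¬log_out).
So O(¬log_out) holds, i.e. log_out is forbidden. None of the other listed options is forbidden under the premises.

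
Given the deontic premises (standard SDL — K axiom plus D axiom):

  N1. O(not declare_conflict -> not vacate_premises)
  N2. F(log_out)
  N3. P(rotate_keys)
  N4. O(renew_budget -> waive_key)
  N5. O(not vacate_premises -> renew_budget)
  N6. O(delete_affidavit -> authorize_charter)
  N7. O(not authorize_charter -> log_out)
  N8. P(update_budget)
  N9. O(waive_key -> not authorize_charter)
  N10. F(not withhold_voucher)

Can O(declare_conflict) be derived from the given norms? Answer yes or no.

Yes

F(log_out) at premise 2 means O(not log_out).
Premise 7 is O(not authorize_charter -> log_out); contrapositively O(not log_out -> authorize_charter). Since O(not log_out) holds, K gives O(authorize_charter).
Premise 9, O(waive_key -> not authorize_charter), contraposes to O(authorize_charter -> not waive_key); with O(authorize_charter) we get O(not waive_key).
Premise 4, O(renew_budget -> waive_key), contraposes to O(not waive_key -> not renew_budget); with O(not waive_key) we get O(not renew_budget).
Premise 5, O(not vacate_premises -> renew_budget), contraposes to O(not renew_budget -> vacate_premises); with O(not renew_budget) we get O(vacate_premises).
Premise 1, O(not declare_conflict -> not vacate_premises), contraposes to O(vacate_premises -> declare_conflict); with O(vacate_premises) we get O(declare_conflict).
Premises 3, 6, 8, 10 do not contribute to this derivation.
So O(declare_conflict) follows.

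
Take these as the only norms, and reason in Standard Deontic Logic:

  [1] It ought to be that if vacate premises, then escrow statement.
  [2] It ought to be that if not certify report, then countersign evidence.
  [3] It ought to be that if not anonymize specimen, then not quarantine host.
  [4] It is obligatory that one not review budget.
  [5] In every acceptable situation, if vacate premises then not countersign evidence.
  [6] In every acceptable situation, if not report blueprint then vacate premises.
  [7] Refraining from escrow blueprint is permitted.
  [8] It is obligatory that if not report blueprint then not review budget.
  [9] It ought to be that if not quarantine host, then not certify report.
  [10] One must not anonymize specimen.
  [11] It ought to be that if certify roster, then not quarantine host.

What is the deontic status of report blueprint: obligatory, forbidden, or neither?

F(anonymize_specimen) at premise 10 means O(¬anonymize_specimen).
Premise 3 is O(¬anonymize_specimen → ¬quarantine_host); since O(¬anonymize_specimen), deontic closure gives O(¬quarantine_host).
With premise 9, O(¬quarantine_host → ¬certify_report), the K-axiom yields O(¬certify_report).
From O(¬certify_report) and premise 2, O(¬certify_report → countersign_evidence), we obtain O(countersign_evidence).
Premise 5, O(vacate_premises → ¬countersign_evidence), contraposes to O(countersign_evidence → ¬vacate_premises); with O(countersign_evidence) we get O(¬vacate_premises).
Premise 6 is O(¬report_blueprint → vacate_premises); contrapositively O(¬vacate_premises → report_blueprint). Since O(¬vacate_premises) holds, K gives O(report_blueprint).
Premises 1, 4, 7, 8, 11 do not contribute to this derivation.
Hence report_blueprint is obligatory.

Obligatory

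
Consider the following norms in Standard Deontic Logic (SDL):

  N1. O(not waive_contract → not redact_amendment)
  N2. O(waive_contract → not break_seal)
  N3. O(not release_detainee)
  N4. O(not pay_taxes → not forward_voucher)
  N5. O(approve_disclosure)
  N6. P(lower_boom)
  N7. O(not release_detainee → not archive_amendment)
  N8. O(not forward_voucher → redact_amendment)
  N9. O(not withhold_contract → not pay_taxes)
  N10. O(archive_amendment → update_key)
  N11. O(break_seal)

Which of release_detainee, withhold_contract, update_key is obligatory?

withhold_contract

From premise 11 we have O(break_seal).
Premise 2 is O(waive_contract → not break_seal); contrapositively O(break_seal → not waive_contract). Since O(break_seal) holds, K gives O(not waive_contract).
Premise 1 is O(not waive_contract → not redact_amendment); since O(not waive_contract), deontic closure gives O(not redact_amendment).
Premise 8, O(not forward_voucher → redact_amendment), contraposes to O(not redact_amendment → forward_voucher); with O(not redact_amendment) we get O(forward_voucher).
Premise 4 is O(not pay_taxes → not forward_voucher); contrapositively O(forward_voucher → pay_taxes). Since O(forward_voucher) holds, K gives O(pay_taxes).
The contrapositive of premise 9 (O(not withhold_contract → not pay_taxes)) is O(pay_taxes → withhold_contract), and O(pay_taxes) is already established, so O(withhold_contract).
So O(withhold_contract) holds — withhold_contract is obligatory. None of the other listed options is made obligatory by any chain of premises.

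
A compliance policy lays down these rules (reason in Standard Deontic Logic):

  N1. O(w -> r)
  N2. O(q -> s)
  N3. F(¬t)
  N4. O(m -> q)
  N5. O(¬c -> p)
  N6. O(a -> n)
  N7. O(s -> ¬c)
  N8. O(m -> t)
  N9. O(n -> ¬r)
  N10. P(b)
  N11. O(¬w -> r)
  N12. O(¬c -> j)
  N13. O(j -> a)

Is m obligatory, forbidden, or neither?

Forbidden

Premises 1 and 11 are O(w -> r) and O(¬w -> r); every ideal world satisfies w or ¬w, so in either case r holds — hence O(r).
Premise 9, O(n -> ¬r), contraposes to O(r -> ¬n); with O(r) we get O(¬n).
The contrapositive of premise 6 (O(a -> n)) is O(¬n -> ¬a), and O(¬n) is already established, so O(¬a).
Premise 13 is O(j -> a); contrapositively O(¬a -> ¬j). Since O(¬a) holds, K gives O(¬j).
Premise 12, O(¬c -> j), contraposes to O(¬j -> c); with O(¬j) we get O(c).
Premise 7 is O(s -> ¬c); contrapositively O(c -> ¬s). Since O(c) holds, K gives O(¬s).
Premise 2 is O(q -> s); contrapositively O(¬s -> ¬q). Since O(¬s) holds, K gives O(¬q).
Premise 4 is O(m -> q); contrapositively O(¬q -> ¬m). Since O(¬q) holds, K gives O(¬m).
Premises 3, 5, 8, 10 do not contribute to this derivation.
Thus O(¬m), which is F(m): m is forbidden.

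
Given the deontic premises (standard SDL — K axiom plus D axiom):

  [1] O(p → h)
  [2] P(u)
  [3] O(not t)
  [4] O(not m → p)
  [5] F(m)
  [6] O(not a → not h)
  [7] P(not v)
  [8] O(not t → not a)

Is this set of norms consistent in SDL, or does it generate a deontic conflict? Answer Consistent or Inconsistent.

From premise 3 we have O(not t).
Premise 8 is O(not t → not a); since O(not t), deontic closure gives O(not a).
Premise 6 is O(not a → not h); since O(not a), deontic closure gives O(not h).
The contrapositive of premise 1 (O(p → h)) is O(not h → not p), and O(not h) is already established, so O(not p).
Premise 4, O(not m → p), contraposes to O(not p → m); with O(not p) we get O(m).
Yet premise 5 is F(m), i.e. O(not m).
We now have both O(m) and O(not m) — m is simultaneously obligatory and forbidden, violating the D-axiom.

Inconsistent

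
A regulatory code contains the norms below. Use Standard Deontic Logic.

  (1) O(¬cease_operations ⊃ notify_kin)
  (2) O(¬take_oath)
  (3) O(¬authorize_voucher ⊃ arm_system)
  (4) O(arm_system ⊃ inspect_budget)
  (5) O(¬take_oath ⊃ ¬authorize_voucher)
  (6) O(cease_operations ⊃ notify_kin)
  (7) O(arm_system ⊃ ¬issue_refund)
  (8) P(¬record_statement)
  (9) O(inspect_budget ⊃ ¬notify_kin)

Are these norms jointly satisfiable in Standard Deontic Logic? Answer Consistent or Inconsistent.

Inconsistent

Premises 1 and 6 cover both cases: O(¬cease_operations ⊃ notify_kin) and O(cease_operations ⊃ notify_kin). Since ¬cease_operations ∨ cease_operations is a tautology, O(notify_kin) follows.
The contrapositive of premise 9 (O(inspect_budget ⊃ ¬notify_kin)) is O(notify_kin ⊃ ¬inspect_budget), and O(notify_kin) is already established, so O(¬inspect_budget).
Premise 4, O(arm_system ⊃ inspect_budget), contraposes to O(¬inspect_budget ⊃ ¬arm_system); with O(¬inspect_budget) we get O(¬arm_system).
Premise 3 is O(¬authorize_voucher ⊃ arm_system); contrapositively O(¬arm_system ⊃ authorize_voucher). Since O(¬arm_system) holds, K gives O(authorize_voucher).
The contrapositive of premise 5 (O(¬take_oath ⊃ ¬authorize_voucher)) is O(authorize_voucher ⊃ take_oath), and O(authorize_voucher) is already established, so O(take_oath).
But premise 2 directly asserts O(¬take_oath).
We now have both O(take_oath) and O(¬take_oath) — take_oath is simultaneously obligatory and forbidden, violating the D-axiom.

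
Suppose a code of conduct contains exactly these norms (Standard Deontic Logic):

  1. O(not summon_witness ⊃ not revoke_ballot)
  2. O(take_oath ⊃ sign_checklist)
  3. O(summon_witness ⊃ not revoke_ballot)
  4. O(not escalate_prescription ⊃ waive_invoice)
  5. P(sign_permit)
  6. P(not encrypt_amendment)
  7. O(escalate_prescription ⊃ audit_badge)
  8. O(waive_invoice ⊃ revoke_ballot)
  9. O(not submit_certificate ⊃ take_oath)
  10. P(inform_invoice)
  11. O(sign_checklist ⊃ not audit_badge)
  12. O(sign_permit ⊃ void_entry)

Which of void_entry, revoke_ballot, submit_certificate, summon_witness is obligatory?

submit_certificate

Premises 3 and 1 are O(summon_witness ⊃ not revoke_ballot) and O(not summon_witness ⊃ not revoke_ballot); every ideal world satisfies summon_witness or not summon_witness, so in either case not revoke_ballot holds — hence O(not revoke_ballot).
The contrapositive of premise 8 (O(waive_invoice ⊃ revoke_ballot)) is O(not revoke_ballot ⊃ not waive_invoice), and O(not revoke_ballot) is already established, so O(not waive_invoice).
Premise 4 is O(not escalate_prescription ⊃ waive_invoice); contrapositively O(not waive_invoice ⊃ escalate_prescription). Since O(not waive_invoice) holds, K gives O(escalate_prescription).
Applying K to premise 7 (O(escalate_prescription ⊃ audit_badge)) and O(escalate_prescription) yields O(audit_badge).
Premise 11 is O(sign_checklist ⊃ not audit_badge); contrapositively O(audit_badge ⊃ not sign_checklist). Since O(audit_badge) holds, K gives O(not sign_checklist).
Premise 2 is O(take_oath ⊃ sign_checklist); contrapositively O(not sign_checklist ⊃ not take_oath). Since O(not sign_checklist) holds, K gives O(not take_oath).
Premise 9, O(not submit_certificate ⊃ take_oath), contraposes to O(not take_oath ⊃ submit_certificate); with O(not take_oath) we get O(submit_certificate).
So O(submit_certificate) holds — submit_certificate is obligatory. None of the other listed options is made obligatory by any chain of premises.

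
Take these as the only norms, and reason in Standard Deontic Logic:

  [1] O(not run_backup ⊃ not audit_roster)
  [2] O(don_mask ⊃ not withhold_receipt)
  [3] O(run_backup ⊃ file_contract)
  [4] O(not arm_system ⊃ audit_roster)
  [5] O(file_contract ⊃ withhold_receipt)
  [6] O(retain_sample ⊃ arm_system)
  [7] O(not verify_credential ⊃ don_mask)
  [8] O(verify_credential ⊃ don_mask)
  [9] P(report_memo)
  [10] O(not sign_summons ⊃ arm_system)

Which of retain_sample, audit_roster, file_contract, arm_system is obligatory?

By case analysis on verify_credential: premise 8 gives O(verify_credential ⊃ don_mask) and premise 7 gives O(not verify_credential ⊃ don_mask), so O(don_mask) either way.
Premise 2 is O(don_mask ⊃ not withhold_receipt); since O(don_mask), deontic closure gives O(not withhold_receipt).
Premise 5 is O(file_contract ⊃ withhold_receipt); contrapositively O(not withhold_receipt ⊃ not file_contract). Since O(not withhold_receipt) holds, K gives O(not file_contract).
Premise 3, O(run_backup ⊃ file_contract), contraposes to O(not file_contract ⊃ not run_backup); with O(not file_contract) we get O(not run_backup).
With premise 1, O(not run_backup ⊃ not audit_roster), the K-axiom yields O(not audit_roster).
Premise 4 is O(not arm_system ⊃ audit_roster); contrapositively O(not audit_roster ⊃ arm_system). Since O(not audit_roster) holds, K gives O(arm_system).
So O(arm_system) holds — arm_system is obligatory. None of the other listed options is made obligatory by any chain of premises.

arm_system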